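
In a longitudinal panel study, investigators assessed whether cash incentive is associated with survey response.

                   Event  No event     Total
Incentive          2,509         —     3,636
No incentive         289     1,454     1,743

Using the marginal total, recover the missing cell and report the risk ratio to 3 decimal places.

4.162

The missing cell is in the exposed row: 3636 − 2509 = 1127.
So a = 2509, b = 1127, c = 289, d = 1454.
RR = [a/(a+b)] / [c/(c+d)] = (2509/3636) / (289/1743) = 0.69004/0.16581 = 4.16175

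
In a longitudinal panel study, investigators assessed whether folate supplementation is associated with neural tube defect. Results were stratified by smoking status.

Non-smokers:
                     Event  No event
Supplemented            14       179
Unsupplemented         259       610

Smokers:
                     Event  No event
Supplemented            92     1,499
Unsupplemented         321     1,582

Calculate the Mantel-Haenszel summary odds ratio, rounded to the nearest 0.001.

0.274

OR_MH = Σ(aᵢdᵢ/nᵢ) / Σ(bᵢcᵢ/nᵢ), where nᵢ is the stratum total.
Stratum 1 (Non-smokers): n = 1062; a·d/n = 14·610/1062 = 8.0414; b·c/n = 179·259/1062 = 43.6544
Stratum 2 (Smokers): n = 3494; a·d/n = 92·1582/3494 = 41.6554; b·c/n = 1499·321/3494 = 137.7158
OR_MH = (8.0414 + 41.6554) / (43.6544 + 137.7158) = 49.6968 / 181.3702 = 0.27401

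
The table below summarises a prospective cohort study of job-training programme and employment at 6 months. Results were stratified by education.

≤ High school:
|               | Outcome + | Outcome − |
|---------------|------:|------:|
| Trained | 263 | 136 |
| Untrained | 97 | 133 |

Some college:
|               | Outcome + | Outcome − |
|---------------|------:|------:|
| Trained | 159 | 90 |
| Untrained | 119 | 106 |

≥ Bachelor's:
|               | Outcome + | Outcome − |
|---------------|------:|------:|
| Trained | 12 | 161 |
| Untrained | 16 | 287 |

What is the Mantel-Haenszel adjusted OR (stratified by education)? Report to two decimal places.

2.01

OR_MH = Σ(aᵢdᵢ/nᵢ) / Σ(bᵢcᵢ/nᵢ), where nᵢ is the stratum total.
Stratum 1 (≤ High school): n = 629; a·d/n = 263·133/629 = 55.6105; b·c/n = 136·97/629 = 20.9730
Stratum 2 (Some college): n = 474; a·d/n = 159·106/474 = 35.5570; b·c/n = 90·119/474 = 22.5949
Stratum 3 (≥ Bachelor's): n = 476; a·d/n = 12·287/476 = 7.2353; b·c/n = 161·16/476 = 5.4118
OR_MH = (55.6105 + 35.5570 + 7.2353) / (20.9730 + 22.5949 + 5.4118) = 98.4027 / 48.9797 = 2.00905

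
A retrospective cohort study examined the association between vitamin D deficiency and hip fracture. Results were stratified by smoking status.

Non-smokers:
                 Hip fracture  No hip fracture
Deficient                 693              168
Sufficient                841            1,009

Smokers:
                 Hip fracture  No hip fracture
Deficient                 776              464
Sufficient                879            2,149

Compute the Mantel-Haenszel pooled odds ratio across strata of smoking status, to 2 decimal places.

OR_MH = Σ(aᵢdᵢ/nᵢ) / Σ(bᵢcᵢ/nᵢ), where nᵢ is the stratum total.
Stratum 1 (Non-smokers): n = 2711; a·d/n = 693·1009/2711 = 257.9259; b·c/n = 168·841/2711 = 52.1166
Stratum 2 (Smokers): n = 4268; a·d/n = 776·2149/4268 = 390.7273; b·c/n = 464·879/4268 = 95.5614
OR_MH = (257.9259 + 390.7273) / (52.1166 + 95.5614) = 648.6531 / 147.6779 = 4.39235

4.39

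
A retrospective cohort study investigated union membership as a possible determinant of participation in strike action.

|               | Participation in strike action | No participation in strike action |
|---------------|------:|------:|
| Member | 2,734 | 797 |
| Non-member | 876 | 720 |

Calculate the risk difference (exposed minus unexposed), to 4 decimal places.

0.2254

Cells: a = 2734, b = 797, c = 876, d = 720.
Risk in exposed = 2734/3531 = 0.774285; risk in unexposed = 876/1596 = 0.548872.
Risk difference = 0.774285 − 0.548872 = 0.225413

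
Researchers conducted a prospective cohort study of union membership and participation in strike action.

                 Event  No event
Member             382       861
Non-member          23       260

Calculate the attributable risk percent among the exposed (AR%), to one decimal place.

Cells: a = 382, b = 861, c = 23, d = 260.
Risk in exposed = 382/1243 = 0.30732; risk in unexposed = 23/283 = 0.08127.
RR = 0.30732/0.08127 = 3.78138
AR% = (RR − 1)/RR × 100 = (3.78138 − 1)/3.78138 × 100 = 73.5547%

73.6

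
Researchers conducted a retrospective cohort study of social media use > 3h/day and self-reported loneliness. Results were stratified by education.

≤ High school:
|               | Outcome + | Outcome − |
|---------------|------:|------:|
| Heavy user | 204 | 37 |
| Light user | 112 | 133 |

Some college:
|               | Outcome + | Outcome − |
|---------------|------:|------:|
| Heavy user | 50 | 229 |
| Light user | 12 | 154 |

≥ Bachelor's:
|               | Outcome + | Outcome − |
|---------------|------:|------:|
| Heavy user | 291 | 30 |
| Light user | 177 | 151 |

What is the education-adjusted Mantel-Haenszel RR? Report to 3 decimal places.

RR_MH = Σ(aᵢ·n₀ᵢ/nᵢ) / Σ(cᵢ·n₁ᵢ/nᵢ), with n₁ᵢ = aᵢ+bᵢ (exposed), n₀ᵢ = cᵢ+dᵢ (unexposed), nᵢ = n₁ᵢ+n₀ᵢ.
Stratum 1 (≤ High school): n₁ = 241, n₀ = 245, n = 486; a·n₀/n = 204·245/486 = 102.8395; c·n₁/n = 112·241/486 = 55.5391
Stratum 2 (Some college): n₁ = 279, n₀ = 166, n = 445; a·n₀/n = 50·166/445 = 18.6517; c·n₁/n = 12·279/445 = 7.5236
Stratum 3 (≥ Bachelor's): n₁ = 321, n₀ = 328, n = 649; a·n₀/n = 291·328/649 = 147.0693; c·n₁/n = 177·321/649 = 87.5455
RR_MH = (102.8395 + 18.6517 + 147.0693) / (55.5391 + 7.5236 + 87.5455) = 268.5605 / 150.6081 = 1.78317

1.783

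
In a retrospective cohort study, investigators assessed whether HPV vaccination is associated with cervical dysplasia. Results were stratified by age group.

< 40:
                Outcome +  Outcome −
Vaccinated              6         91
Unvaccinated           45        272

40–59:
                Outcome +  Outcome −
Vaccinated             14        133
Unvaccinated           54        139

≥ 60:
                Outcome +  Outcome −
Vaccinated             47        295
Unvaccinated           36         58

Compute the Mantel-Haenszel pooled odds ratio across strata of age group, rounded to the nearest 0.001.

0.287

OR_MH = Σ(aᵢdᵢ/nᵢ) / Σ(bᵢcᵢ/nᵢ), where nᵢ is the stratum total.
Stratum 1 (< 40): n = 414; a·d/n = 6·272/414 = 3.9420; b·c/n = 91·45/414 = 9.8913
Stratum 2 (40–59): n = 340; a·d/n = 14·139/340 = 5.7235; b·c/n = 133·54/340 = 21.1235
Stratum 3 (≥ 60): n = 436; a·d/n = 47·58/436 = 6.2523; b·c/n = 295·36/436 = 24.3578
OR_MH = (3.9420 + 5.7235 + 6.2523) / (9.8913 + 21.1235 + 24.3578) = 15.9179 / 55.3726 = 0.28747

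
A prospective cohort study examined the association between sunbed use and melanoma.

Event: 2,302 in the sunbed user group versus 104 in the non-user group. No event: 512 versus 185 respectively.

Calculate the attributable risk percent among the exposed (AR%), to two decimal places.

56.01

From the description: a = 2302, b = 512, c = 104, d = 185.
Risk in exposed = 2302/2814 = 0.81805; risk in unexposed = 104/289 = 0.35986.
RR = 0.81805/0.35986 = 2.27324
AR% = (RR − 1)/RR × 100 = (2.27324 − 1)/2.27324 × 100 = 56.0100%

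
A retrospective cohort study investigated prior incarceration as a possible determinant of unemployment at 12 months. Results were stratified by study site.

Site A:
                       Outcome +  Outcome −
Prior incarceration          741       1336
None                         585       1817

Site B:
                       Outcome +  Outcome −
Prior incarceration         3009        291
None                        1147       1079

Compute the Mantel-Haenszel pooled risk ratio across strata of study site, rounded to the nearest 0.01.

RR_MH = Σ(aᵢ·n₀ᵢ/nᵢ) / Σ(cᵢ·n₁ᵢ/nᵢ), with n₁ᵢ = aᵢ+bᵢ (exposed), n₀ᵢ = cᵢ+dᵢ (unexposed), nᵢ = n₁ᵢ+n₀ᵢ.
Stratum 1 (Site A): n₁ = 2077, n₀ = 2402, n = 4479; a·n₀/n = 741·2402/4479 = 397.3838; c·n₁/n = 585·2077/4479 = 271.2760
Stratum 2 (Site B): n₁ = 3300, n₀ = 2226, n = 5526; a·n₀/n = 3009·2226/5526 = 1212.0945; c·n₁/n = 1147·3300/5526 = 684.9620
RR_MH = (397.3838 + 1212.0945) / (271.2760 + 684.9620) = 1609.4783 / 956.2380 = 1.68314

1.68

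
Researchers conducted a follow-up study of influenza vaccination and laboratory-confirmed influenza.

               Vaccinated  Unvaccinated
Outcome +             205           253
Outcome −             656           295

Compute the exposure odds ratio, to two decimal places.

0.36

Reading the table with exposure as columns: a = 205 (Vaccinated, case), b = 656 (Vaccinated, non-case), c = 253 (Unvaccinated, case), d = 295.
OR = (a·d)/(b·c) = (205 × 295) / (656 × 253) = 60475 / 165968 = 0.36438
Exposure is associated with lower odds of laboratory-confirmed influenza (OR = 0.36 < 1).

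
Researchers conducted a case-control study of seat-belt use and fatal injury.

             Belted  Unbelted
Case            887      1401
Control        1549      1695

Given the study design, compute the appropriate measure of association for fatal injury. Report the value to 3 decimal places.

0.693

Reading the table with exposure as columns: a = 887 (Belted, case), b = 1549 (Belted, non-case), c = 1401 (Unbelted, case), d = 1695.
This is a case-control study: participants were sampled on outcome status, so risks in the source population cannot be estimated directly — relative risk is not valid here. The odds ratio is the appropriate measure.
OR = (a·d)/(b·c) = (887 × 1695) / (1549 × 1401) = 1503465 / 2170149 = 0.69279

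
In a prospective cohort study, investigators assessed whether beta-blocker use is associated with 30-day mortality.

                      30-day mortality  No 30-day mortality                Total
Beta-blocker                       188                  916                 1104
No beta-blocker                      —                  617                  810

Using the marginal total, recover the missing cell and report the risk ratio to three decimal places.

0.715

The missing cell is in the unexposed row: 810 − 617 = 193.
So a = 188, b = 916, c = 193, d = 617.
RR = [a/(a+b)] / [c/(c+d)] = (188/1104) / (193/810) = 0.17029/0.23827 = 0.71469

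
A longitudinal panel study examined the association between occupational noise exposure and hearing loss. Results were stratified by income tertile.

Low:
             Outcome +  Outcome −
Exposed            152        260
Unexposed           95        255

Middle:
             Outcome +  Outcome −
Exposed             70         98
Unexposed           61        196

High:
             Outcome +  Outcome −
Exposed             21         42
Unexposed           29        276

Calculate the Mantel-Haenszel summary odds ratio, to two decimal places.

OR_MH = Σ(aᵢdᵢ/nᵢ) / Σ(bᵢcᵢ/nᵢ), where nᵢ is the stratum total.
Stratum 1 (Low): n = 762; a·d/n = 152·255/762 = 50.8661; b·c/n = 260·95/762 = 32.4147
Stratum 2 (Middle): n = 425; a·d/n = 70·196/425 = 32.2824; b·c/n = 98·61/425 = 14.0659
Stratum 3 (High): n = 368; a·d/n = 21·276/368 = 15.7500; b·c/n = 42·29/368 = 3.3098
OR_MH = (50.8661 + 32.2824 + 15.7500) / (32.4147 + 14.0659 + 3.3098) = 98.8985 / 49.7904 = 1.98630

1.99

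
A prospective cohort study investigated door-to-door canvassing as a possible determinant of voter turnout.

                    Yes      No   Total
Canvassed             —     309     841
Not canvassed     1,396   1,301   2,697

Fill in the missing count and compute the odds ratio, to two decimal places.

1.60

The missing cell is in the exposed row: 841 − 309 = 532.
So a = 532, b = 309, c = 1396, d = 1301.
OR = (a·d)/(b·c) = (532 × 1301) / (309 × 1396) = 692132 / 431364 = 1.60452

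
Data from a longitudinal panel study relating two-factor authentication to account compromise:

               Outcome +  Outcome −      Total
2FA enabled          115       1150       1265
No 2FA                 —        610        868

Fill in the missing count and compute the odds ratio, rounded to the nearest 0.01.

0.24

The missing cell is in the unexposed row: 868 − 610 = 258.
So a = 115, b = 1150, c = 258, d = 610.
OR = (a·d)/(b·c) = (115 × 610) / (1150 × 258) = 70150 / 296700 = 0.23643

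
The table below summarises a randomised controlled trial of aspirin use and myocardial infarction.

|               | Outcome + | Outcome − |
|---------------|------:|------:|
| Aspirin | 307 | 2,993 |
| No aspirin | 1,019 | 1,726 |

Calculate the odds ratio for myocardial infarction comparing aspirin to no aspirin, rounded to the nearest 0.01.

0.17

Cells: a = 307, b = 2993, c = 1019, d = 1726.
OR = (a·d)/(b·c) = (307 × 1726) / (2993 × 1019) = 529882 / 3049867 = 0.17374
Exposure is associated with lower odds of myocardial infarction (OR = 0.17 < 1).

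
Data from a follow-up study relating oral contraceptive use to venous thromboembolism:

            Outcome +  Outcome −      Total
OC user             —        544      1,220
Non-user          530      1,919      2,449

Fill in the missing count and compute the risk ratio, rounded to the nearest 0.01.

2.56

The missing cell is in the exposed row: 1220 − 544 = 676.
So a = 676, b = 544, c = 530, d = 1919.
RR = [a/(a+b)] / [c/(c+d)] = (676/1220) / (530/2449) = 0.55410/0.21641 = 2.56035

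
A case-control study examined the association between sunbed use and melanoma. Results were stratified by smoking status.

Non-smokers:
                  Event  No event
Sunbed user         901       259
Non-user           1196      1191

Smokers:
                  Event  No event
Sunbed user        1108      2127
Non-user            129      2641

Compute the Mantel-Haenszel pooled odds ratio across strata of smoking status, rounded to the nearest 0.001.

5.938

OR_MH = Σ(aᵢdᵢ/nᵢ) / Σ(bᵢcᵢ/nᵢ), where nᵢ is the stratum total.
Stratum 1 (Non-smokers): n = 3547; a·d/n = 901·1191/3547 = 302.5348; b·c/n = 259·1196/3547 = 87.3313
Stratum 2 (Smokers): n = 6005; a·d/n = 1108·2641/6005 = 487.2986; b·c/n = 2127·129/6005 = 45.6924
OR_MH = (302.5348 + 487.2986) / (87.3313 + 45.6924) = 789.8334 / 133.0237 = 5.93754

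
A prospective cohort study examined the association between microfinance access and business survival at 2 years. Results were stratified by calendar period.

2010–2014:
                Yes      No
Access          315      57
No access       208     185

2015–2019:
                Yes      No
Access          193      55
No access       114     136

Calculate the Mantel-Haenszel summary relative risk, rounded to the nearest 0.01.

RR_MH = Σ(aᵢ·n₀ᵢ/nᵢ) / Σ(cᵢ·n₁ᵢ/nᵢ), with n₁ᵢ = aᵢ+bᵢ (exposed), n₀ᵢ = cᵢ+dᵢ (unexposed), nᵢ = n₁ᵢ+n₀ᵢ.
Stratum 1 (2010–2014): n₁ = 372, n₀ = 393, n = 765; a·n₀/n = 315·393/765 = 161.8235; c·n₁/n = 208·372/765 = 101.1451
Stratum 2 (2015–2019): n₁ = 248, n₀ = 250, n = 498; a·n₀/n = 193·250/498 = 96.8876; c·n₁/n = 114·248/498 = 56.7711
RR_MH = (161.8235 + 96.8876) / (101.1451 + 56.7711) = 258.7111 / 157.9162 = 1.63828

1.64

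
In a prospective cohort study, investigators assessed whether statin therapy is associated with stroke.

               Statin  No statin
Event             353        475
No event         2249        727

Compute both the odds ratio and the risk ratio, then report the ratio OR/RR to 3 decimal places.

Reading the table with exposure as columns: a = 353 (Statin, case), b = 2249 (Statin, non-case), c = 475 (No statin, case), d = 727.
OR = (353·727)/(2249·475) = 256631/1068275 = 0.24023
Risk in exposed = 353/2602 = 0.13566; risk in unexposed = 475/1202 = 0.39517; RR = 0.34330
OR/RR = 0.24023 / 0.34330 = 0.69976
The outcome is not rare, so the OR lies further from 1 than the RR.

0.700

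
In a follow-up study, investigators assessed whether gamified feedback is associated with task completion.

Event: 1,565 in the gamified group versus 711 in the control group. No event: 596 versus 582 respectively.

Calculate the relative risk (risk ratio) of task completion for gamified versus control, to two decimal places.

1.32

From the description: a = 1565, b = 596, c = 711, d = 582.
Risk in exposed = 1565/2161 = 0.72420; risk in unexposed = 711/1293 = 0.54988.
RR = 0.72420 / 0.54988 = 1.31701
The risk among the exposed is 1.32 times that among the unexposed.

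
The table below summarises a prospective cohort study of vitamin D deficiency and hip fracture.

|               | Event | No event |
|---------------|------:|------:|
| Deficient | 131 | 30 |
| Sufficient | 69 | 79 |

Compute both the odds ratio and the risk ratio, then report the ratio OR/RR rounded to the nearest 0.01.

2.86

Cells: a = 131, b = 30, c = 69, d = 79.
OR = (131·79)/(30·69) = 10349/2070 = 4.99952
Risk in exposed = 131/161 = 0.81366; risk in unexposed = 69/148 = 0.46622; RR = 1.74525
OR/RR = 4.99952 / 1.74525 = 2.86464
The outcome is not rare, so the OR lies further from 1 than the RR.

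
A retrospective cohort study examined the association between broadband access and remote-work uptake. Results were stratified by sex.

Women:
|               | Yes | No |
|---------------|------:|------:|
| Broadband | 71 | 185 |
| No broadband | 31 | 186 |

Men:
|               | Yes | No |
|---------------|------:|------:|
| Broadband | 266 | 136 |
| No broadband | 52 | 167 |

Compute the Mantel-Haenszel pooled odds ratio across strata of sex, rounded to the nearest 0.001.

OR_MH = Σ(aᵢdᵢ/nᵢ) / Σ(bᵢcᵢ/nᵢ), where nᵢ is the stratum total.
Stratum 1 (Women): n = 473; a·d/n = 71·186/473 = 27.9197; b·c/n = 185·31/473 = 12.1247
Stratum 2 (Men): n = 621; a·d/n = 266·167/621 = 71.5330; b·c/n = 136·52/621 = 11.3881
OR_MH = (27.9197 + 71.5330) / (12.1247 + 11.3881) = 99.4527 / 23.5128 = 4.22972

4.230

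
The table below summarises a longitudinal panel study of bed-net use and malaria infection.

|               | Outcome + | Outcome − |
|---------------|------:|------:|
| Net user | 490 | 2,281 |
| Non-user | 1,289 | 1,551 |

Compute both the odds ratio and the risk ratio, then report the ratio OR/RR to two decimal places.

Cells: a = 490, b = 2281, c = 1289, d = 1551.
OR = (490·1551)/(2281·1289) = 759990/2940209 = 0.25848
Risk in exposed = 490/2771 = 0.17683; risk in unexposed = 1289/2840 = 0.45387; RR = 0.38961
OR/RR = 0.25848 / 0.38961 = 0.66344
The outcome is not rare, so the OR lies further from 1 than the RR.

0.66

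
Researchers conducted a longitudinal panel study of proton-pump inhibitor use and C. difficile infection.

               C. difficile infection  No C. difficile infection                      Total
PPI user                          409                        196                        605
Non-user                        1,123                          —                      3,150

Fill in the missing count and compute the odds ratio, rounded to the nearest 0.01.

3.77

The missing cell is in the unexposed row: 3150 − 1123 = 2027.
So a = 409, b = 196, c = 1123, d = 2027.
OR = (a·d)/(b·c) = (409 × 2027) / (196 × 1123) = 829043 / 220108 = 3.76653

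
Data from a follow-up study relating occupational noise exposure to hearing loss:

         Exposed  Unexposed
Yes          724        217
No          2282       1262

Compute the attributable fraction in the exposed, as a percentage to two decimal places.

Reading the table with exposure as columns: a = 724 (Exposed, case), b = 2282 (Exposed, non-case), c = 217 (Unexposed, case), d = 1262.
Risk in exposed = 724/3006 = 0.24085; risk in unexposed = 217/1479 = 0.14672.
RR = 0.24085/0.14672 = 1.64156
AR% = (RR − 1)/RR × 100 = (1.64156 − 1)/1.64156 × 100 = 39.0825%

39.08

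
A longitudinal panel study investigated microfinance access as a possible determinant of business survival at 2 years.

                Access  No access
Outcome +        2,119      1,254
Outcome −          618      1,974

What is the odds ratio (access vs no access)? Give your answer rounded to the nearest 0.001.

Reading the table with exposure as columns: a = 2119 (Access, case), b = 618 (Access, non-case), c = 1254 (No access, case), d = 1974.
OR = (a·d)/(b·c) = (2119 × 1974) / (618 × 1254) = 4182906 / 774972 = 5.39749
The odds of business survival at 2 years are about 5.40 times as high in the access group.

5.397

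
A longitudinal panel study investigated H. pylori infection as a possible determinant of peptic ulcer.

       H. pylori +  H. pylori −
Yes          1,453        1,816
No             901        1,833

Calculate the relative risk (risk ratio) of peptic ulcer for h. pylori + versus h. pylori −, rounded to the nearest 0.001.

1.240

Reading the table with exposure as columns: a = 1453 (H. pylori +, case), b = 901 (H. pylori +, non-case), c = 1816 (H. pylori −, case), d = 1833.
Risk in exposed = 1453/2354 = 0.61725; risk in unexposed = 1816/3649 = 0.49767.
RR = 0.61725 / 0.49767 = 1.24027
The risk among the exposed is 1.24 times that among the unexposed.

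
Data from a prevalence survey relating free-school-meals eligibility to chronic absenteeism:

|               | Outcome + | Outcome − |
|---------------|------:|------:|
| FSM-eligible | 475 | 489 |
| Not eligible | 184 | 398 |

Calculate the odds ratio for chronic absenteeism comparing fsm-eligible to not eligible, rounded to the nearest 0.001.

Cells: a = 475, b = 489, c = 184, d = 398.
OR = (a·d)/(b·c) = (475 × 398) / (489 × 184) = 189050 / 89976 = 2.10112
The odds of chronic absenteeism are about 2.10 times as high in the fsm-eligible group.

2.101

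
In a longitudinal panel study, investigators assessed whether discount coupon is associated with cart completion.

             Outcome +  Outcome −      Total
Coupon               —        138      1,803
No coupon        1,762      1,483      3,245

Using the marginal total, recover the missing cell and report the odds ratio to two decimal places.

10.15

The missing cell is in the exposed row: 1803 − 138 = 1665.
So a = 1665, b = 138, c = 1762, d = 1483.
OR = (a·d)/(b·c) = (1665 × 1483) / (138 × 1762) = 2469195 / 243156 = 10.15478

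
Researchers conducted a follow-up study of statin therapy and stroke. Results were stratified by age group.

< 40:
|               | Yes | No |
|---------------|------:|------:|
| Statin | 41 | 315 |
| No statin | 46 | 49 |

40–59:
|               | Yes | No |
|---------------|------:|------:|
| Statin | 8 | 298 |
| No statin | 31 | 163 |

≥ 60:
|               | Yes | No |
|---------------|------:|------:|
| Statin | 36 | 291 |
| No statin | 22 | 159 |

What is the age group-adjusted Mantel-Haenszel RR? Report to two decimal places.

RR_MH = Σ(aᵢ·n₀ᵢ/nᵢ) / Σ(cᵢ·n₁ᵢ/nᵢ), with n₁ᵢ = aᵢ+bᵢ (exposed), n₀ᵢ = cᵢ+dᵢ (unexposed), nᵢ = n₁ᵢ+n₀ᵢ.
Stratum 1 (< 40): n₁ = 356, n₀ = 95, n = 451; a·n₀/n = 41·95/451 = 8.6364; c·n₁/n = 46·356/451 = 36.3104
Stratum 2 (40–59): n₁ = 306, n₀ = 194, n = 500; a·n₀/n = 8·194/500 = 3.1040; c·n₁/n = 31·306/500 = 18.9720
Stratum 3 (≥ 60): n₁ = 327, n₀ = 181, n = 508; a·n₀/n = 36·181/508 = 12.8268; c·n₁/n = 22·327/508 = 14.1614
RR_MH = (8.6364 + 3.1040 + 12.8268) / (36.3104 + 18.9720 + 14.1614) = 24.5671 / 69.4438 = 0.35377

0.35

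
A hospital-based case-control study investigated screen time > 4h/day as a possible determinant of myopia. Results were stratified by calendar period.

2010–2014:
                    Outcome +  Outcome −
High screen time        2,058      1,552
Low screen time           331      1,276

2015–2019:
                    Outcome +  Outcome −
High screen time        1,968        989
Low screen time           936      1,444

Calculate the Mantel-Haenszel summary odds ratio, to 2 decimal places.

OR_MH = Σ(aᵢdᵢ/nᵢ) / Σ(bᵢcᵢ/nᵢ), where nᵢ is the stratum total.
Stratum 1 (2010–2014): n = 5217; a·d/n = 2058·1276/5217 = 503.3560; b·c/n = 1552·331/5217 = 98.4689
Stratum 2 (2015–2019): n = 5337; a·d/n = 1968·1444/5337 = 532.4699; b·c/n = 989·936/5337 = 173.4503
OR_MH = (503.3560 + 532.4699) / (98.4689 + 173.4503) = 1035.8259 / 271.9191 = 3.80932

3.81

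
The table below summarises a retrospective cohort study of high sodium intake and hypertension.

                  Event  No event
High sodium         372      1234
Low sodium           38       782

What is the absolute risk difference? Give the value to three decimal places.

0.185

Cells: a = 372, b = 1234, c = 38, d = 782.
Risk in exposed = 372/1606 = 0.231631; risk in unexposed = 38/820 = 0.046341.
Risk difference = 0.231631 − 0.046341 = 0.185290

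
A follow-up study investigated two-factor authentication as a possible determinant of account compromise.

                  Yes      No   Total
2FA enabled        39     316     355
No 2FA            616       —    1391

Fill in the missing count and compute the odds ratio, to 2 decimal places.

The missing cell is in the unexposed row: 1391 − 616 = 775.
So a = 39, b = 316, c = 616, d = 775.
OR = (a·d)/(b·c) = (39 × 775) / (316 × 616) = 30225 / 194656 = 0.15527

0.16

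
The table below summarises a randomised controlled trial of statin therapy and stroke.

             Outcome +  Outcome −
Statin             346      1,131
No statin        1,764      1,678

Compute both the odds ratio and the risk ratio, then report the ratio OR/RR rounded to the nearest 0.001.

0.637

Cells: a = 346, b = 1131, c = 1764, d = 1678.
OR = (346·1678)/(1131·1764) = 580588/1995084 = 0.29101
Risk in exposed = 346/1477 = 0.23426; risk in unexposed = 1764/3442 = 0.51249; RR = 0.45710
OR/RR = 0.29101 / 0.45710 = 0.63665
The outcome is not rare, so the OR lies further from 1 than the RR.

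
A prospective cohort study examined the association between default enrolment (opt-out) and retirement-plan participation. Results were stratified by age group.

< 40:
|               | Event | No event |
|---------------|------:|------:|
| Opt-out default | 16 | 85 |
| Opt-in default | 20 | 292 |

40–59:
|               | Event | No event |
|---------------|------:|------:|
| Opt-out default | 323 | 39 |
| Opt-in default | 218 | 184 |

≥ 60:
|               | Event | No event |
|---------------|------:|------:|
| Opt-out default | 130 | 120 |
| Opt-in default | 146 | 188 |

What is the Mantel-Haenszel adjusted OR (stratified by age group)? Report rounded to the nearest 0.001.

2.894

OR_MH = Σ(aᵢdᵢ/nᵢ) / Σ(bᵢcᵢ/nᵢ), where nᵢ is the stratum total.
Stratum 1 (< 40): n = 413; a·d/n = 16·292/413 = 11.3123; b·c/n = 85·20/413 = 4.1162
Stratum 2 (40–59): n = 764; a·d/n = 323·184/764 = 77.7906; b·c/n = 39·218/764 = 11.1283
Stratum 3 (≥ 60): n = 584; a·d/n = 130·188/584 = 41.8493; b·c/n = 120·146/584 = 30.0000
OR_MH = (11.3123 + 77.7906 + 41.8493) / (4.1162 + 11.1283 + 30.0000) = 130.9522 / 45.2445 = 2.89432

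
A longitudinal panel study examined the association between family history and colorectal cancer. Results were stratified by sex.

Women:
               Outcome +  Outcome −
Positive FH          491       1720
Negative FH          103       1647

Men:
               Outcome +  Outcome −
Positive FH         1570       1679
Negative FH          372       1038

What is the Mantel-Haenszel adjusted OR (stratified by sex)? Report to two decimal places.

OR_MH = Σ(aᵢdᵢ/nᵢ) / Σ(bᵢcᵢ/nᵢ), where nᵢ is the stratum total.
Stratum 1 (Women): n = 3961; a·d/n = 491·1647/3961 = 204.1598; b·c/n = 1720·103/3961 = 44.7261
Stratum 2 (Men): n = 4659; a·d/n = 1570·1038/4659 = 349.7875; b·c/n = 1679·372/4659 = 134.0605
OR_MH = (204.1598 + 349.7875) / (44.7261 + 134.0605) = 553.9473 / 178.7866 = 3.09837

3.10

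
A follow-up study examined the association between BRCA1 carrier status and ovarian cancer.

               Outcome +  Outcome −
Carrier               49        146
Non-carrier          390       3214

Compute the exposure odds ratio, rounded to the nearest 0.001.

Cells: a = 49, b = 146, c = 390, d = 3214.
OR = (a·d)/(b·c) = (49 × 3214) / (146 × 390) = 157486 / 56940 = 2.76582
The odds of ovarian cancer are about 2.77 times as high in the carrier group.

2.766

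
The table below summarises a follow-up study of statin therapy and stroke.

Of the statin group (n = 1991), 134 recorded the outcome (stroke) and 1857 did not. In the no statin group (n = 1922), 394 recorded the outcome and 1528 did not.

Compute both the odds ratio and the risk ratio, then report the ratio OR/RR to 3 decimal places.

0.852

From the description: a = 134, b = 1857, c = 394, d = 1528.
OR = (134·1528)/(1857·394) = 204752/731658 = 0.27985
Risk in exposed = 134/1991 = 0.06730; risk in unexposed = 394/1922 = 0.20499; RR = 0.32831
OR/RR = 0.27985 / 0.32831 = 0.85237
The outcome is not rare, so the OR lies further from 1 than the RR.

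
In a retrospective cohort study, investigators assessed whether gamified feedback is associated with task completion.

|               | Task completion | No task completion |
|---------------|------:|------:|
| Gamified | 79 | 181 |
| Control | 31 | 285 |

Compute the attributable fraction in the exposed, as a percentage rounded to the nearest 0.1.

67.7

Cells: a = 79, b = 181, c = 31, d = 285.
Risk in exposed = 79/260 = 0.30385; risk in unexposed = 31/316 = 0.09810.
RR = 0.30385/0.09810 = 3.09727
AR% = (RR − 1)/RR × 100 = (3.09727 − 1)/3.09727 × 100 = 67.7135%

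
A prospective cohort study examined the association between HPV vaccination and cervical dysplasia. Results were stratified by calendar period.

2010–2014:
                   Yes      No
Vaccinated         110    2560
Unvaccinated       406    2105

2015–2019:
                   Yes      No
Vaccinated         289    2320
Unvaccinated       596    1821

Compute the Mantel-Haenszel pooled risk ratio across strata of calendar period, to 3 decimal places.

RR_MH = Σ(aᵢ·n₀ᵢ/nᵢ) / Σ(cᵢ·n₁ᵢ/nᵢ), with n₁ᵢ = aᵢ+bᵢ (exposed), n₀ᵢ = cᵢ+dᵢ (unexposed), nᵢ = n₁ᵢ+n₀ᵢ.
Stratum 1 (2010–2014): n₁ = 2670, n₀ = 2511, n = 5181; a·n₀/n = 110·2511/5181 = 53.3121; c·n₁/n = 406·2670/5181 = 209.2299
Stratum 2 (2015–2019): n₁ = 2609, n₀ = 2417, n = 5026; a·n₀/n = 289·2417/5026 = 138.9799; c·n₁/n = 596·2609/5026 = 309.3840
RR_MH = (53.3121 + 138.9799) / (209.2299 + 309.3840) = 192.2920 / 518.6139 = 0.37078

0.371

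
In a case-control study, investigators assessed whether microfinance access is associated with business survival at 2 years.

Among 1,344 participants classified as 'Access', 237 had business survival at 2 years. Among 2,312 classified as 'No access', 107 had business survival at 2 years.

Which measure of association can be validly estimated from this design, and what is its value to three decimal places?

4.412

From the description: a = 237, b = 1107, c = 107, d = 2205.
This is a case-control study: participants were sampled on outcome status, so risks in the source population cannot be estimated directly — relative risk is not valid here. The odds ratio is the appropriate measure.
OR = (a·d)/(b·c) = (237 × 2205) / (1107 × 107) = 522585 / 118449 = 4.41190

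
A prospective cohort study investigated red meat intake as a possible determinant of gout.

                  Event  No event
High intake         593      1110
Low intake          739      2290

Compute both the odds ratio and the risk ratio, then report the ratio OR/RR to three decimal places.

1.160

Cells: a = 593, b = 1110, c = 739, d = 2290.
OR = (593·2290)/(1110·739) = 1357970/820290 = 1.65548
Risk in exposed = 593/1703 = 0.34821; risk in unexposed = 739/3029 = 0.24397; RR = 1.42723
OR/RR = 1.65548 / 1.42723 = 1.15992
The outcome is not rare, so the OR lies further from 1 than the RR.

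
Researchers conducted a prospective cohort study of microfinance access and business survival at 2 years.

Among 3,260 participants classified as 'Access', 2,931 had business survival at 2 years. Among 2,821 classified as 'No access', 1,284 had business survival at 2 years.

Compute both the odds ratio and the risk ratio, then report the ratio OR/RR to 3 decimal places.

From the description: a = 2931, b = 329, c = 1284, d = 1537.
OR = (2931·1537)/(329·1284) = 4504947/422436 = 10.66421
Risk in exposed = 2931/3260 = 0.89908; risk in unexposed = 1284/2821 = 0.45516; RR = 1.97531
OR/RR = 10.66421 / 1.97531 = 5.39874
The outcome is not rare, so the OR lies further from 1 than the RR.

5.399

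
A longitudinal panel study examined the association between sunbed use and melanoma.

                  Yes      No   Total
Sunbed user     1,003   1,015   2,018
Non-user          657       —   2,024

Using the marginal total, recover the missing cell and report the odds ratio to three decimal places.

The missing cell is in the unexposed row: 2024 − 657 = 1367.
So a = 1003, b = 1015, c = 657, d = 1367.
OR = (a·d)/(b·c) = (1003 × 1367) / (1015 × 657) = 1371101 / 666855 = 2.05607

2.056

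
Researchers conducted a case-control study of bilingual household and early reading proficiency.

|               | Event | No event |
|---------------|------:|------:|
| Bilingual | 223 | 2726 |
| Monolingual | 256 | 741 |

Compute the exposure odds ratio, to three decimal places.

0.237

Cells: a = 223, b = 2726, c = 256, d = 741.
OR = (a·d)/(b·c) = (223 × 741) / (2726 × 256) = 165243 / 697856 = 0.23679
Exposure is associated with lower odds of early reading proficiency (OR = 0.24 < 1).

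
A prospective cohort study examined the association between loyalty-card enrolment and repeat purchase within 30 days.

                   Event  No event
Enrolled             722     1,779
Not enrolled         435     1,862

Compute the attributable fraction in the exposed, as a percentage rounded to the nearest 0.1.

Cells: a = 722, b = 1779, c = 435, d = 1862.
Risk in exposed = 722/2501 = 0.28868; risk in unexposed = 435/2297 = 0.18938.
RR = 0.28868/0.18938 = 1.52439
AR% = (RR − 1)/RR × 100 = (1.52439 − 1)/1.52439 × 100 = 34.3999%

34.4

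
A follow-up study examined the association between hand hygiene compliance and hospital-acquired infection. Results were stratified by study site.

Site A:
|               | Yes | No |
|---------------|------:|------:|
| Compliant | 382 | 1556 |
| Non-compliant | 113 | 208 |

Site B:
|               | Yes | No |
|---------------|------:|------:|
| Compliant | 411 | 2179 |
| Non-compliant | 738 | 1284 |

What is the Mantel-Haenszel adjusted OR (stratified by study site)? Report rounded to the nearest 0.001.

OR_MH = Σ(aᵢdᵢ/nᵢ) / Σ(bᵢcᵢ/nᵢ), where nᵢ is the stratum total.
Stratum 1 (Site A): n = 2259; a·d/n = 382·208/2259 = 35.1731; b·c/n = 1556·113/2259 = 77.8344
Stratum 2 (Site B): n = 4612; a·d/n = 411·1284/4612 = 114.4241; b·c/n = 2179·738/4612 = 348.6778
OR_MH = (35.1731 + 114.4241) / (77.8344 + 348.6778) = 149.5972 / 426.5122 = 0.35075

0.351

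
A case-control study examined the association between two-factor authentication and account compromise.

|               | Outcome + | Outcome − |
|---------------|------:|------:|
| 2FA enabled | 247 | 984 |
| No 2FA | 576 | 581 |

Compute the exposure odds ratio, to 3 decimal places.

Cells: a = 247, b = 984, c = 576, d = 581.
OR = (a·d)/(b·c) = (247 × 581) / (984 × 576) = 143507 / 566784 = 0.25320
Exposure is associated with lower odds of account compromise (OR = 0.25 < 1).

0.253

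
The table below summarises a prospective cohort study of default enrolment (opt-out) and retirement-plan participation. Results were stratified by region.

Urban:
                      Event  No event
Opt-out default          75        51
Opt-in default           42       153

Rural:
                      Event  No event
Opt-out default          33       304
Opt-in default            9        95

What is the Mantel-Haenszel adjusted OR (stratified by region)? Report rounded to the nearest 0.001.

3.328

OR_MH = Σ(aᵢdᵢ/nᵢ) / Σ(bᵢcᵢ/nᵢ), where nᵢ is the stratum total.
Stratum 1 (Urban): n = 321; a·d/n = 75·153/321 = 35.7477; b·c/n = 51·42/321 = 6.6729
Stratum 2 (Rural): n = 441; a·d/n = 33·95/441 = 7.1088; b·c/n = 304·9/441 = 6.2041
OR_MH = (35.7477 + 7.1088) / (6.6729 + 6.2041) = 42.8565 / 12.8770 = 3.32815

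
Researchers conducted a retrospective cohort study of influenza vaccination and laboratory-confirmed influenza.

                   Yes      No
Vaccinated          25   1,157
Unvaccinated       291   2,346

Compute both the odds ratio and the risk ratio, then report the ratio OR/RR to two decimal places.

Cells: a = 25, b = 1157, c = 291, d = 2346.
OR = (25·2346)/(1157·291) = 58650/336687 = 0.17420
Risk in exposed = 25/1182 = 0.02115; risk in unexposed = 291/2637 = 0.11035; RR = 0.19166
OR/RR = 0.17420 / 0.19166 = 0.90887
The outcome is not rare, so the OR lies further from 1 than the RR.

0.91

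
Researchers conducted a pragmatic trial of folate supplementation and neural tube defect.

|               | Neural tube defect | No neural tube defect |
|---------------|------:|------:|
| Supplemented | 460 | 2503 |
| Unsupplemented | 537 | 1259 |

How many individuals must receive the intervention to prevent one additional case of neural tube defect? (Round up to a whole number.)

Risk in treated group = 460/2963 = 0.15525; risk in control = 537/1796 = 0.29900.
Absolute risk reduction = 0.29900 − 0.15525 = 0.14375
NNT = 1 / ARR = 1 / 0.14375 = 6.957 → round up → 7

7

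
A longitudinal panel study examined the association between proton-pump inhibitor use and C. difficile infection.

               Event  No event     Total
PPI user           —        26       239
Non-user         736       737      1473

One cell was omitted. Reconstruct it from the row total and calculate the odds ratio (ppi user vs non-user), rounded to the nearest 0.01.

8.20

The missing cell is in the exposed row: 239 − 26 = 213.
So a = 213, b = 26, c = 736, d = 737.
OR = (a·d)/(b·c) = (213 × 737) / (26 × 736) = 156981 / 19136 = 8.20344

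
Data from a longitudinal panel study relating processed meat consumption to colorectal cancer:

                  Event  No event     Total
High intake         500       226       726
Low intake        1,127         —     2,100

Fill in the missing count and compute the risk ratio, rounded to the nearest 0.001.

The missing cell is in the unexposed row: 2100 − 1127 = 973.
So a = 500, b = 226, c = 1127, d = 973.
RR = [a/(a+b)] / [c/(c+d)] = (500/726) / (1127/2100) = 0.68871/0.53667 = 1.28330

1.283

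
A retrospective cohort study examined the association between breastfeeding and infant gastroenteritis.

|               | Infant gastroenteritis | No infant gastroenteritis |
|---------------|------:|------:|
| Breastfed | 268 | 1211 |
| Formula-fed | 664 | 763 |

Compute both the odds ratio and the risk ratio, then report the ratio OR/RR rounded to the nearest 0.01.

0.65

Cells: a = 268, b = 1211, c = 664, d = 763.
OR = (268·763)/(1211·664) = 204484/804104 = 0.25430
Risk in exposed = 268/1479 = 0.18120; risk in unexposed = 664/1427 = 0.46531; RR = 0.38942
OR/RR = 0.25430 / 0.38942 = 0.65302
The outcome is not rare, so the OR lies further from 1 than the RR.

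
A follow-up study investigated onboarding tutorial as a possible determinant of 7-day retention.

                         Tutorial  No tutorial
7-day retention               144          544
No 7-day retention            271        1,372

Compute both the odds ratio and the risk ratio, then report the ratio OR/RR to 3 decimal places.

1.097

Reading the table with exposure as columns: a = 144 (Tutorial, case), b = 271 (Tutorial, non-case), c = 544 (No tutorial, case), d = 1372.
OR = (144·1372)/(271·544) = 197568/147424 = 1.34013
Risk in exposed = 144/415 = 0.34699; risk in unexposed = 544/1916 = 0.28392; RR = 1.22211
OR/RR = 1.34013 / 1.22211 = 1.09657
The outcome is not rare, so the OR lies further from 1 than the RR.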